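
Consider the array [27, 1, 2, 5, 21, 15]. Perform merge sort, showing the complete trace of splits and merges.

Merge sort trace:

Split: [27, 1, 2, 5, 21, 15] -> [27, 1, 2] and [5, 21, 15]
  Split: [27, 1, 2] -> [27] and [1, 2]
    Split: [1, 2] -> [1] and [2]
    Merge: [1] + [2] -> [1, 2]
  Merge: [27] + [1, 2] -> [1, 2, 27]
  Split: [5, 21, 15] -> [5] and [21, 15]
    Split: [21, 15] -> [21] and [15]
    Merge: [21] + [15] -> [15, 21]
  Merge: [5] + [15, 21] -> [5, 15, 21]
Merge: [1, 2, 27] + [5, 15, 21] -> [1, 2, 5, 15, 21, 27]

Final sorted array: [1, 2, 5, 15, 21, 27]

The merge sort proceeds by recursively splitting the array and merging sorted halves.
After all merges, the sorted array is [1, 2, 5, 15, 21, 27].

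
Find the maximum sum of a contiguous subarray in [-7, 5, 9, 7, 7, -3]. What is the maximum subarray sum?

Using Kadane's algorithm on [-7, 5, 9, 7, 7, -3]:

Scanning through the array:
Position 1 (value 5): max_ending_here = 5, max_so_far = 5
Position 2 (value 9): max_ending_here = 14, max_so_far = 14
Position 3 (value 7): max_ending_here = 21, max_so_far = 21
Position 4 (value 7): max_ending_here = 28, max_so_far = 28
Position 5 (value -3): max_ending_here = 25, max_so_far = 28

Maximum subarray: [5, 9, 7, 7]
Maximum sum: 28

The maximum subarray is [5, 9, 7, 7] with sum 28. This subarray runs from index 1 to index 4.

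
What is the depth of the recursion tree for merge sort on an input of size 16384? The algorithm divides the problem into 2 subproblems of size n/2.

For divide and conquer with division factor 2:

Problem sizes at each level:
Level 0: 16384
Level 1: 8192
Level 2: 4096
Level 3: 2048
Level 4: 1024
Level 5: 512
Level 6: 256
Level 7: 128
Level 8: 64
Level 9: 32
Level 10: 16
Level 11: 8
Level 12: 4
Level 13: 2
Level 14: 1

The root is level 0 and the size-1 base case is level 14 (the tree spans levels 0 through 14, i.e. 15 levels counting the root), so the depth is the number of divisions: log_2(16384) = 14

The recursion tree depth is log_2(16384) = 14. At each level, the problem size is divided by 2, so it takes 14 divisions to reduce to a base case of size 1. The algorithm makes 2 recursive calls at each level.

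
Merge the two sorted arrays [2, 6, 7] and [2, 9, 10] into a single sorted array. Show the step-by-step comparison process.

Merging process:

Compare 2 vs 2: take 2 from left. Merged: [2]
Compare 6 vs 2: take 2 from right. Merged: [2, 2]
Compare 6 vs 9: take 6 from left. Merged: [2, 2, 6]
Compare 7 vs 9: take 7 from left. Merged: [2, 2, 6, 7]
Append remaining from right: [9, 10]. Merged: [2, 2, 6, 7, 9, 10]

Final merged array: [2, 2, 6, 7, 9, 10]
Total comparisons: 4

The merged array is [2, 2, 6, 7, 9, 10], requiring 4 comparisons. The merge step runs in O(n) time where n is the total number of elements.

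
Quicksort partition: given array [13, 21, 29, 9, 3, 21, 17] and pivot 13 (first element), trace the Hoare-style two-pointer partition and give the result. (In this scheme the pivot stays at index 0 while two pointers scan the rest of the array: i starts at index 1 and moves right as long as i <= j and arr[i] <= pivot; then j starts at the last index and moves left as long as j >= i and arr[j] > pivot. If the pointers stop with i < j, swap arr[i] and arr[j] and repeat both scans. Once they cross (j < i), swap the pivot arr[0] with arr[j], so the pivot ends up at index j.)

Hoare-style two-pointer partition with pivot = 13:

Initial array: [13, 21, 29, 9, 3, 21, 17]

Pointers start at i = 1, j = 6.
i stops at index 1 (arr[1]=21 > 13), j stops at index 4 (arr[4]=3 <= 13): swap arr[1] and arr[4], array becomes [13, 3, 29, 9, 21, 21, 17]
i stops at index 2 (arr[2]=29 > 13), j stops at index 3 (arr[3]=9 <= 13): swap arr[2] and arr[3], array becomes [13, 3, 9, 29, 21, 21, 17]
i ends at 3, j ends at 2: the pointers have crossed (j < i), so scanning stops.

Swap pivot arr[0] with arr[2] to place pivot at position 2: [9, 3, 13, 29, 21, 21, 17]
Pivot position: 2

After partitioning with pivot 13, the array becomes [9, 3, 13, 29, 21, 21, 17]. The pivot is placed at index 2. All elements to the left of the pivot are <= 13, and all elements to the right are > 13.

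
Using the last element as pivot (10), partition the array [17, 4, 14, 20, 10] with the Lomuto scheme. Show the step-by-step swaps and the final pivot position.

Lomuto partition with pivot = 10:

Initial array: [17, 4, 14, 20, 10]

arr[0]=17 > 10: no swap
arr[1]=4 <= 10: swap with position 0, array becomes [4, 17, 14, 20, 10]
arr[2]=14 > 10: no swap
arr[3]=20 > 10: no swap

Place pivot at position 1: [4, 10, 14, 20, 17]
Pivot position: 1

After partitioning with pivot 10, the array becomes [4, 10, 14, 20, 17]. The pivot is placed at index 1. All elements to the left of the pivot are <= 10, and all elements to the right are > 10.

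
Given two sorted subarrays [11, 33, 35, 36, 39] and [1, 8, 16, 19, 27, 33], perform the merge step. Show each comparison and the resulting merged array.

Merging process:

Compare 11 vs 1: take 1 from right. Merged: [1]
Compare 11 vs 8: take 8 from right. Merged: [1, 8]
Compare 11 vs 16: take 11 from left. Merged: [1, 8, 11]
Compare 33 vs 16: take 16 from right. Merged: [1, 8, 11, 16]
Compare 33 vs 19: take 19 from right. Merged: [1, 8, 11, 16, 19]
Compare 33 vs 27: take 27 from right. Merged: [1, 8, 11, 16, 19, 27]
Compare 33 vs 33: take 33 from left. Merged: [1, 8, 11, 16, 19, 27, 33]
Compare 35 vs 33: take 33 from right. Merged: [1, 8, 11, 16, 19, 27, 33, 33]
Append remaining from left: [35, 36, 39]. Merged: [1, 8, 11, 16, 19, 27, 33, 33, 35, 36, 39]

Final merged array: [1, 8, 11, 16, 19, 27, 33, 33, 35, 36, 39]
Total comparisons: 8

The merged array is [1, 8, 11, 16, 19, 27, 33, 33, 35, 36, 39], requiring 8 comparisons. The merge step runs in O(n) time where n is the total number of elements.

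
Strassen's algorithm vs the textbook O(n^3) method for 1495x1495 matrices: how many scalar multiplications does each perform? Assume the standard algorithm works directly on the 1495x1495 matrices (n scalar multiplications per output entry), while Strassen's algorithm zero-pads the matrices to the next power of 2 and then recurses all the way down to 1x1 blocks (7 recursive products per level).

Matrix multiplication for 1495x1495 matrices:

Strassen's algorithm requires power-of-2 dimensions. Pad 1495x1495 to 2048x2048 (next power of 2).

Standard algorithm: 1495^3 = 3341362375 multiplications
Strassen's algorithm: 7^(log2(2048)) = 7^11 = 1977326743 multiplications
Savings: 3341362375 - 1977326743 = 1364035632 multiplications

Standard: 3341362375 multiplications (1495^3). Strassen: 1977326743 multiplications (7^11, after padding to 2048x2048). Strassen reduces 8 recursive multiplications to 7 at each level.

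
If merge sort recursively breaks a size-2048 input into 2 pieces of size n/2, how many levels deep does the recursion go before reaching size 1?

For divide and conquer with division factor 2:

Problem sizes at each level:
Level 0: 2048
Level 1: 1024
Level 2: 512
Level 3: 256
Level 4: 128
Level 5: 64
Level 6: 32
Level 7: 16
Level 8: 8
Level 9: 4
Level 10: 2
Level 11: 1

The root is level 0 and the size-1 base case is level 11 (the tree spans levels 0 through 11, i.e. 12 levels counting the root), so the depth is the number of divisions: log_2(2048) = 11

The recursion tree depth is log_2(2048) = 11. At each level, the problem size is divided by 2, so it takes 11 divisions to reduce to a base case of size 1. The algorithm makes 2 recursive calls at each level.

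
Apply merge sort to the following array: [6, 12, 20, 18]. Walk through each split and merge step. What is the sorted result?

Merge sort trace:

Split: [6, 12, 20, 18] -> [6, 12] and [20, 18]
  Split: [6, 12] -> [6] and [12]
  Merge: [6] + [12] -> [6, 12]
  Split: [20, 18] -> [20] and [18]
  Merge: [20] + [18] -> [18, 20]
Merge: [6, 12] + [18, 20] -> [6, 12, 18, 20]

Final sorted array: [6, 12, 18, 20]

The merge sort proceeds by recursively splitting the array and merging sorted halves.
After all merges, the sorted array is [6, 12, 18, 20].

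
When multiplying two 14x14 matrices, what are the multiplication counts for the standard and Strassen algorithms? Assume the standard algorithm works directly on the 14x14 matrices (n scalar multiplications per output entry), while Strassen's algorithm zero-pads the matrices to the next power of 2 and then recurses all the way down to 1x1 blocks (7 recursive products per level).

Matrix multiplication for 14x14 matrices:

Strassen's algorithm requires power-of-2 dimensions. Pad 14x14 to 16x16 (next power of 2).

Standard algorithm: 14^3 = 2744 multiplications
Strassen's algorithm: 7^(log2(16)) = 7^4 = 2401 multiplications
Savings: 2744 - 2401 = 343 multiplications

Standard: 2744 multiplications (14^3). Strassen: 2401 multiplications (7^4, after padding to 16x16). Strassen reduces 8 recursive multiplications to 7 at each level.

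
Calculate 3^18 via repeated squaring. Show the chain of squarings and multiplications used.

Computing 3^18 by squaring (build up from 3^1; each line after the first costs one multiplication):

3^1 = 3
3^2 = (3^1)^2 = 3^2 = 9
3^4 = (3^2)^2 = 9^2 = 81
3^8 = (3^4)^2 = 81^2 = 6561
3^9 = 3 * 3^8 = 3 * 6561 = 19683
3^18 = (3^9)^2 = 19683^2 = 387420489

Result: 387420489
Multiplications needed: 5 (5 lines after 3^1)

3^18 = 387420489. Using exponentiation by squaring, this requires 5 multiplications. The key idea: if the exponent is even, square the half-power; if odd, multiply by the base once.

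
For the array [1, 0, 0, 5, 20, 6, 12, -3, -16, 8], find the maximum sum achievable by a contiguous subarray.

Using Kadane's algorithm on [1, 0, 0, 5, 20, 6, 12, -3, -16, 8]:

Scanning through the array:
Position 1 (value 0): max_ending_here = 1, max_so_far = 1
Position 2 (value 0): max_ending_here = 1, max_so_far = 1
Position 3 (value 5): max_ending_here = 6, max_so_far = 6
Position 4 (value 20): max_ending_here = 26, max_so_far = 26
Position 5 (value 6): max_ending_here = 32, max_so_far = 32
Position 6 (value 12): max_ending_here = 44, max_so_far = 44
Position 7 (value -3): max_ending_here = 41, max_so_far = 44
Position 8 (value -16): max_ending_here = 25, max_so_far = 44
Position 9 (value 8): max_ending_here = 33, max_so_far = 44

Maximum subarray: [1, 0, 0, 5, 20, 6, 12]
Maximum sum: 44

The maximum subarray is [1, 0, 0, 5, 20, 6, 12] with sum 44. This subarray runs from index 0 to index 6.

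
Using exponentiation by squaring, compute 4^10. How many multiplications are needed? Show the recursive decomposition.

Computing 4^10 by squaring (build up from 4^1; each line after the first costs one multiplication):

4^1 = 4
4^2 = (4^1)^2 = 4^2 = 16
4^4 = (4^2)^2 = 16^2 = 256
4^5 = 4 * 4^4 = 4 * 256 = 1024
4^10 = (4^5)^2 = 1024^2 = 1048576

Result: 1048576
Multiplications needed: 4 (4 lines after 4^1)

4^10 = 1048576. Using exponentiation by squaring, this requires 4 multiplications. The key idea: if the exponent is even, square the half-power; if odd, multiply by the base once.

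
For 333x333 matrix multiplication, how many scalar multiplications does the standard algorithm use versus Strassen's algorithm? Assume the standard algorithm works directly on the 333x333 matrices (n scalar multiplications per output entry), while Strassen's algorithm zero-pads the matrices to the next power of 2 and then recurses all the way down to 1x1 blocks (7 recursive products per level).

Matrix multiplication for 333x333 matrices:

Strassen's algorithm requires power-of-2 dimensions. Pad 333x333 to 512x512 (next power of 2).

Standard algorithm: 333^3 = 36926037 multiplications
Strassen's algorithm: 7^(log2(512)) = 7^9 = 40353607 multiplications
Difference: 36926037 - 40353607 = -3427570 (Strassen uses MORE here due to padding overhead — for small or just-over-power-of-2 n, padding can outweigh the per-level savings)

Standard: 36926037 multiplications (333^3). Strassen: 40353607 multiplications (7^9, after padding to 512x512). Strassen reduces 8 recursive multiplications to 7 at each level.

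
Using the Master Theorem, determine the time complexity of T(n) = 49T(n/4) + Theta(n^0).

Master Theorem for T(n) = 49T(n/4) + O(n^0):

a = 49, b = 4, c = 0
log_b(a) = log_4(49) = 2.8074

Case 1: c = 0 < log_4(49) = 2.8074
T(n) = O(n^(log_4 49))

For T(n) = 49T(n/4) + O(n^0): log_4(49) = 2.8074. This is Case 1 of the Master Theorem (c < log_b(a), work dominated by leaves), giving O(n^(log_4 49)).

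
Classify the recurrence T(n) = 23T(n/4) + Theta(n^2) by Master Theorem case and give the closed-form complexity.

Master Theorem for T(n) = 23T(n/4) + O(n^2):

a = 23, b = 4, c = 2
log_b(a) = log_4(23) = 2.2618

Case 1: c = 2 < log_4(23) = 2.2618
T(n) = O(n^(log_4 23))

For T(n) = 23T(n/4) + O(n^2): log_4(23) = 2.2618. This is Case 1 of the Master Theorem (c < log_b(a), work dominated by leaves), giving O(n^(log_4 23)).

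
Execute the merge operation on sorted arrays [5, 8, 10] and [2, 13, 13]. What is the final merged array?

Merging process:

Compare 5 vs 2: take 2 from right. Merged: [2]
Compare 5 vs 13: take 5 from left. Merged: [2, 5]
Compare 8 vs 13: take 8 from left. Merged: [2, 5, 8]
Compare 10 vs 13: take 10 from left. Merged: [2, 5, 8, 10]
Append remaining from right: [13, 13]. Merged: [2, 5, 8, 10, 13, 13]

Final merged array: [2, 5, 8, 10, 13, 13]
Total comparisons: 4

The merged array is [2, 5, 8, 10, 13, 13], requiring 4 comparisons. The merge step runs in O(n) time where n is the total number of elements.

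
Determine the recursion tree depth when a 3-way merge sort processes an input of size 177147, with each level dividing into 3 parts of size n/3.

For divide and conquer with division factor 3:

Problem sizes at each level:
Level 0: 177147
Level 1: 59049
Level 2: 19683
Level 3: 6561
Level 4: 2187
Level 5: 729
Level 6: 243
Level 7: 81
Level 8: 27
Level 9: 9
Level 10: 3
Level 11: 1

The root is level 0 and the size-1 base case is level 11 (the tree spans levels 0 through 11, i.e. 12 levels counting the root), so the depth is the number of divisions: log_3(177147) = 11

The recursion tree depth is log_3(177147) = 11. At each level, the problem size is divided by 3, so it takes 11 divisions to reduce to a base case of size 1. The algorithm makes 3 recursive calls at each level.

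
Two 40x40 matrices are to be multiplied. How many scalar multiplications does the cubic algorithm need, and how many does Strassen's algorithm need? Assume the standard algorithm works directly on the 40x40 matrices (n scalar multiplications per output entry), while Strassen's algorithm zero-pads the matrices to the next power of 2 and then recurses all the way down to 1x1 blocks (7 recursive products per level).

Matrix multiplication for 40x40 matrices:

Strassen's algorithm requires power-of-2 dimensions. Pad 40x40 to 64x64 (next power of 2).

Standard algorithm: 40^3 = 64000 multiplications
Strassen's algorithm: 7^(log2(64)) = 7^6 = 117649 multiplications
Difference: 64000 - 117649 = -53649 (Strassen uses MORE here due to padding overhead — for small or just-over-power-of-2 n, padding can outweigh the per-level savings)

Standard: 64000 multiplications (40^3). Strassen: 117649 multiplications (7^6, after padding to 64x64). Strassen reduces 8 recursive multiplications to 7 at each level.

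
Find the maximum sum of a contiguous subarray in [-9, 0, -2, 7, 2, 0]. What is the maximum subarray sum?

Using Kadane's algorithm on [-9, 0, -2, 7, 2, 0]:

Scanning through the array:
Position 1 (value 0): max_ending_here = 0, max_so_far = 0
Position 2 (value -2): max_ending_here = -2, max_so_far = 0
Position 3 (value 7): max_ending_here = 7, max_so_far = 7
Position 4 (value 2): max_ending_here = 9, max_so_far = 9
Position 5 (value 0): max_ending_here = 9, max_so_far = 9

Maximum subarray: [7, 2]
Maximum sum: 9

The maximum subarray is [7, 2] with sum 9. This subarray runs from index 3 to index 4.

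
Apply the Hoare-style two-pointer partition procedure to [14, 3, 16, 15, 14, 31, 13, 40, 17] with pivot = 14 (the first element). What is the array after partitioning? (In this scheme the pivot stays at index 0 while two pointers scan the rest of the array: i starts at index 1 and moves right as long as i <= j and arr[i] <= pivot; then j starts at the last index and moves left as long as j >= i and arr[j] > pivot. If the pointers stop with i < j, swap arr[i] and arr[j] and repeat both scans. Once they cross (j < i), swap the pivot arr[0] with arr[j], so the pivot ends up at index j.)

Hoare-style two-pointer partition with pivot = 14:

Initial array: [14, 3, 16, 15, 14, 31, 13, 40, 17]

Pointers start at i = 1, j = 8.
i stops at index 2 (arr[2]=16 > 14), j stops at index 6 (arr[6]=13 <= 14): swap arr[2] and arr[6], array becomes [14, 3, 13, 15, 14, 31, 16, 40, 17]
i stops at index 3 (arr[3]=15 > 14), j stops at index 4 (arr[4]=14 <= 14): swap arr[3] and arr[4], array becomes [14, 3, 13, 14, 15, 31, 16, 40, 17]
i ends at 4, j ends at 3: the pointers have crossed (j < i), so scanning stops.

Swap pivot arr[0] with arr[3] to place pivot at position 3: [14, 3, 13, 14, 15, 31, 16, 40, 17]
Pivot position: 3

After partitioning with pivot 14, the array becomes [14, 3, 13, 14, 15, 31, 16, 40, 17]. The pivot is placed at index 3. All elements to the left of the pivot are <= 14, and all elements to the right are > 14.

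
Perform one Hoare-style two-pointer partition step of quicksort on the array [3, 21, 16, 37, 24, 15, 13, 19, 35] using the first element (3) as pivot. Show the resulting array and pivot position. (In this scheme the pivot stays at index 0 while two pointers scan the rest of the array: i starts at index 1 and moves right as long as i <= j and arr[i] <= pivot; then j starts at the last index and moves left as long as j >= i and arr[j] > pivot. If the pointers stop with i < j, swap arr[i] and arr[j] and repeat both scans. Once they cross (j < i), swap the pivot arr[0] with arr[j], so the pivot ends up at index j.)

Hoare-style two-pointer partition with pivot = 3:

Initial array: [3, 21, 16, 37, 24, 15, 13, 19, 35]

Pointers start at i = 1, j = 8.
i ends at 1, j ends at 0: the pointers have crossed (j < i), so scanning stops.

j = 0, so swapping arr[0] with arr[j] leaves the pivot at position 0: [3, 21, 16, 37, 24, 15, 13, 19, 35]
Pivot position: 0

After partitioning with pivot 3, the array becomes [3, 21, 16, 37, 24, 15, 13, 19, 35]. The pivot is placed at index 0. All elements to the left of the pivot are <= 3, and all elements to the right are > 3.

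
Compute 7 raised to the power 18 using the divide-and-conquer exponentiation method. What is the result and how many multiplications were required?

Computing 7^18 by squaring (build up from 7^1; each line after the first costs one multiplication):

7^1 = 7
7^2 = (7^1)^2 = 7^2 = 49
7^4 = (7^2)^2 = 49^2 = 2401
7^8 = (7^4)^2 = 2401^2 = 5764801
7^9 = 7 * 7^8 = 7 * 5764801 = 40353607
7^18 = (7^9)^2 = 40353607^2 = 1628413597910449

Result: 1628413597910449
Multiplications needed: 5 (5 lines after 7^1)

7^18 = 1628413597910449. Using exponentiation by squaring, this requires 5 multiplications. The key idea: if the exponent is even, square the half-power; if odd, multiply by the base once.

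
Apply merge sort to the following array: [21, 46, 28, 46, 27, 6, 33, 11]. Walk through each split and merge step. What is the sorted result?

Merge sort trace:

Split: [21, 46, 28, 46, 27, 6, 33, 11] -> [21, 46, 28, 46] and [27, 6, 33, 11]
  Split: [21, 46, 28, 46] -> [21, 46] and [28, 46]
    Split: [21, 46] -> [21] and [46]
    Merge: [21] + [46] -> [21, 46]
    Split: [28, 46] -> [28] and [46]
    Merge: [28] + [46] -> [28, 46]
  Merge: [21, 46] + [28, 46] -> [21, 28, 46, 46]
  Split: [27, 6, 33, 11] -> [27, 6] and [33, 11]
    Split: [27, 6] -> [27] and [6]
    Merge: [27] + [6] -> [6, 27]
    Split: [33, 11] -> [33] and [11]
    Merge: [33] + [11] -> [11, 33]
  Merge: [6, 27] + [11, 33] -> [6, 11, 27, 33]
Merge: [21, 28, 46, 46] + [6, 11, 27, 33] -> [6, 11, 21, 27, 28, 33, 46, 46]

Final sorted array: [6, 11, 21, 27, 28, 33, 46, 46]

The merge sort proceeds by recursively splitting the array and merging sorted halves.
After all merges, the sorted array is [6, 11, 21, 27, 28, 33, 46, 46].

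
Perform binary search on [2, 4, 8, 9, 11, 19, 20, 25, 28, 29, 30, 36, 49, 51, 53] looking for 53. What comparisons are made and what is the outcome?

Binary search for 53 in [2, 4, 8, 9, 11, 19, 20, 25, 28, 29, 30, 36, 49, 51, 53]:

lo=0, hi=14, mid=7, arr[mid]=25 -> 25 < 53, search right half
lo=8, hi=14, mid=11, arr[mid]=36 -> 36 < 53, search right half
lo=12, hi=14, mid=13, arr[mid]=51 -> 51 < 53, search right half
lo=14, hi=14, mid=14, arr[mid]=53 -> Found target at index 14!

Binary search finds 53 at index 14 after 4 comparisons. The search repeatedly halves the search space by comparing with the middle element.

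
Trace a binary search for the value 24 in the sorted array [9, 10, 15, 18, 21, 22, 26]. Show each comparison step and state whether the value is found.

Binary search for 24 in [9, 10, 15, 18, 21, 22, 26]:

lo=0, hi=6, mid=3, arr[mid]=18 -> 18 < 24, search right half
lo=4, hi=6, mid=5, arr[mid]=22 -> 22 < 24, search right half
lo=6, hi=6, mid=6, arr[mid]=26 -> 26 > 24, search left half
lo=6 > hi=5, target 24 not found

Binary search determines that 24 is not in the array after 3 comparisons. The search space was exhausted without finding the target.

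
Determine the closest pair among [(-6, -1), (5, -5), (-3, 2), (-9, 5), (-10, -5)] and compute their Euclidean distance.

Computing all pairwise distances among 5 points:

d((-6, -1), (5, -5)) = 11.7047
d((-6, -1), (-3, 2)) = 4.2426 <-- minimum
d((-6, -1), (-9, 5)) = 6.7082
d((-6, -1), (-10, -5)) = 5.6569
d((5, -5), (-3, 2)) = 10.6301
d((5, -5), (-9, 5)) = 17.2047
d((5, -5), (-10, -5)) = 15.0
d((-3, 2), (-9, 5)) = 6.7082
d((-3, 2), (-10, -5)) = 9.8995
d((-9, 5), (-10, -5)) = 10.0499

Closest pair: (-6, -1) and (-3, 2) with distance 4.2426

The closest pair is (-6, -1) and (-3, 2) with Euclidean distance 4.2426. For 5 points, brute-force pairwise comparison is shown above. For large n, the divide-and-conquer algorithm (sort by x, recurse on halves, check the dividing strip) achieves O(n log n).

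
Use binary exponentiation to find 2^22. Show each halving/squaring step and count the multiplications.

Computing 2^22 by squaring (build up from 2^1; each line after the first costs one multiplication):

2^1 = 2
2^2 = (2^1)^2 = 2^2 = 4
2^4 = (2^2)^2 = 4^2 = 16
2^5 = 2 * 2^4 = 2 * 16 = 32
2^10 = (2^5)^2 = 32^2 = 1024
2^11 = 2 * 2^10 = 2 * 1024 = 2048
2^22 = (2^11)^2 = 2048^2 = 4194304

Result: 4194304
Multiplications needed: 6 (6 lines after 2^1)

2^22 = 4194304. Using exponentiation by squaring, this requires 6 multiplications. The key idea: if the exponent is even, square the half-power; if odd, multiply by the base once.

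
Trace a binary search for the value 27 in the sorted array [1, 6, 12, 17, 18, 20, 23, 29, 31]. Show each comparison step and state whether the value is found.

Binary search for 27 in [1, 6, 12, 17, 18, 20, 23, 29, 31]:

lo=0, hi=8, mid=4, arr[mid]=18 -> 18 < 27, search right half
lo=5, hi=8, mid=6, arr[mid]=23 -> 23 < 27, search right half
lo=7, hi=8, mid=7, arr[mid]=29 -> 29 > 27, search left half
lo=7 > hi=6, target 27 not found

Binary search determines that 27 is not in the array after 3 comparisons. The search space was exhausted without finding the target.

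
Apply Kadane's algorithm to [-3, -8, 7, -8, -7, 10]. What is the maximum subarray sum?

Using Kadane's algorithm on [-3, -8, 7, -8, -7, 10]:

Scanning through the array:
Position 1 (value -8): max_ending_here = -8, max_so_far = -3
Position 2 (value 7): max_ending_here = 7, max_so_far = 7
Position 3 (value -8): max_ending_here = -1, max_so_far = 7
Position 4 (value -7): max_ending_here = -7, max_so_far = 7
Position 5 (value 10): max_ending_here = 10, max_so_far = 10

Maximum subarray: [10]
Maximum sum: 10

The maximum subarray is [10] with sum 10. This subarray runs from index 5 to index 5.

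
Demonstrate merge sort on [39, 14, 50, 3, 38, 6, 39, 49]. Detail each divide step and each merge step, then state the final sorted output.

Merge sort trace:

Split: [39, 14, 50, 3, 38, 6, 39, 49] -> [39, 14, 50, 3] and [38, 6, 39, 49]
  Split: [39, 14, 50, 3] -> [39, 14] and [50, 3]
    Split: [39, 14] -> [39] and [14]
    Merge: [39] + [14] -> [14, 39]
    Split: [50, 3] -> [50] and [3]
    Merge: [50] + [3] -> [3, 50]
  Merge: [14, 39] + [3, 50] -> [3, 14, 39, 50]
  Split: [38, 6, 39, 49] -> [38, 6] and [39, 49]
    Split: [38, 6] -> [38] and [6]
    Merge: [38] + [6] -> [6, 38]
    Split: [39, 49] -> [39] and [49]
    Merge: [39] + [49] -> [39, 49]
  Merge: [6, 38] + [39, 49] -> [6, 38, 39, 49]
Merge: [3, 14, 39, 50] + [6, 38, 39, 49] -> [3, 6, 14, 38, 39, 39, 49, 50]

Final sorted array: [3, 6, 14, 38, 39, 39, 49, 50]

The merge sort proceeds by recursively splitting the array and merging sorted halves.
After all merges, the sorted array is [3, 6, 14, 38, 39, 39, 49, 50].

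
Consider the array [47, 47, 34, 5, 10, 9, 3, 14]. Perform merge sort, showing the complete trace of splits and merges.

Merge sort trace:

Split: [47, 47, 34, 5, 10, 9, 3, 14] -> [47, 47, 34, 5] and [10, 9, 3, 14]
  Split: [47, 47, 34, 5] -> [47, 47] and [34, 5]
    Split: [47, 47] -> [47] and [47]
    Merge: [47] + [47] -> [47, 47]
    Split: [34, 5] -> [34] and [5]
    Merge: [34] + [5] -> [5, 34]
  Merge: [47, 47] + [5, 34] -> [5, 34, 47, 47]
  Split: [10, 9, 3, 14] -> [10, 9] and [3, 14]
    Split: [10, 9] -> [10] and [9]
    Merge: [10] + [9] -> [9, 10]
    Split: [3, 14] -> [3] and [14]
    Merge: [3] + [14] -> [3, 14]
  Merge: [9, 10] + [3, 14] -> [3, 9, 10, 14]
Merge: [5, 34, 47, 47] + [3, 9, 10, 14] -> [3, 5, 9, 10, 14, 34, 47, 47]

Final sorted array: [3, 5, 9, 10, 14, 34, 47, 47]

The merge sort proceeds by recursively splitting the array and merging sorted halves.
After all merges, the sorted array is [3, 5, 9, 10, 14, 34, 47, 47].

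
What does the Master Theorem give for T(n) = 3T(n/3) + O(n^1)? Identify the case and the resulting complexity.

Master Theorem for T(n) = 3T(n/3) + O(n^1):

a = 3, b = 3, c = 1
log_b(a) = log_3(3) = 1.0000

Case 2: c = 1 = log_3(3) = 1.0000
T(n) = O(n^1 log n) = O(n log n)

For T(n) = 3T(n/3) + O(n^1): log_3(3) = 1.0000. This is Case 2 of the Master Theorem (c = log_b(a), equal work at all levels), giving O(n log n).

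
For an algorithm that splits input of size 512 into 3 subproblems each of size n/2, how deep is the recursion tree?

For divide and conquer with division factor 2:

Problem sizes at each level:
Level 0: 512
Level 1: 256
Level 2: 128
Level 3: 64
Level 4: 32
Level 5: 16
Level 6: 8
Level 7: 4
Level 8: 2
Level 9: 1

The root is level 0 and the size-1 base case is level 9 (the tree spans levels 0 through 9, i.e. 10 levels counting the root), so the depth is the number of divisions: log_2(512) = 9

The recursion tree depth is log_2(512) = 9. At each level, the problem size is divided by 2, so it takes 9 divisions to reduce to a base case of size 1. The algorithm makes 3 recursive calls at each level.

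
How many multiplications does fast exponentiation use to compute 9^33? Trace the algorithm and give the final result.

Computing 9^33 by squaring (build up from 9^1; each line after the first costs one multiplication):

9^1 = 9
9^2 = (9^1)^2 = 9^2 = 81
9^4 = (9^2)^2 = 81^2 = 6561
9^8 = (9^4)^2 = 6561^2 = 43046721
9^16 = (9^8)^2 = 43046721^2 = 1853020188851841
9^32 = (9^16)^2 = 1853020188851841^2 = 3433683820292512484657849089281
9^33 = 9 * 9^32 = 9 * 3433683820292512484657849089281 = 30903154382632612361920641803529

Result: 30903154382632612361920641803529
Multiplications needed: 6 (6 lines after 9^1)

9^33 = 30903154382632612361920641803529. Using exponentiation by squaring, this requires 6 multiplications. The key idea: if the exponent is even, square the half-power; if odd, multiply by the base once.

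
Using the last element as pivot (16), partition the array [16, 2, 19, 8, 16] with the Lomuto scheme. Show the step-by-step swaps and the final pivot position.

Lomuto partition with pivot = 16:

Initial array: [16, 2, 19, 8, 16]

arr[0]=16 <= 16: swap with position 0, array becomes [16, 2, 19, 8, 16]
arr[1]=2 <= 16: swap with position 1, array becomes [16, 2, 19, 8, 16]
arr[2]=19 > 16: no swap
arr[3]=8 <= 16: swap with position 2, array becomes [16, 2, 8, 19, 16]

Place pivot at position 3: [16, 2, 8, 16, 19]
Pivot position: 3

After partitioning with pivot 16, the array becomes [16, 2, 8, 16, 19]. The pivot is placed at index 3. All elements to the left of the pivot are <= 16, and all elements to the right are > 16.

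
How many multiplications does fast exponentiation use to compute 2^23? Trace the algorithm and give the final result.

Computing 2^23 by squaring (build up from 2^1; each line after the first costs one multiplication):

2^1 = 2
2^2 = (2^1)^2 = 2^2 = 4
2^4 = (2^2)^2 = 4^2 = 16
2^5 = 2 * 2^4 = 2 * 16 = 32
2^10 = (2^5)^2 = 32^2 = 1024
2^11 = 2 * 2^10 = 2 * 1024 = 2048
2^22 = (2^11)^2 = 2048^2 = 4194304
2^23 = 2 * 2^22 = 2 * 4194304 = 8388608

Result: 8388608
Multiplications needed: 7 (7 lines after 2^1)

2^23 = 8388608. Using exponentiation by squaring, this requires 7 multiplications. The key idea: if the exponent is even, square the half-power; if odd, multiply by the base once.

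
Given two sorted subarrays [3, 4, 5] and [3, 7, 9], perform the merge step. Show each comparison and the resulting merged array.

Merging process:

Compare 3 vs 3: take 3 from left. Merged: [3]
Compare 4 vs 3: take 3 from right. Merged: [3, 3]
Compare 4 vs 7: take 4 from left. Merged: [3, 3, 4]
Compare 5 vs 7: take 5 from left. Merged: [3, 3, 4, 5]
Append remaining from right: [7, 9]. Merged: [3, 3, 4, 5, 7, 9]

Final merged array: [3, 3, 4, 5, 7, 9]
Total comparisons: 4

The merged array is [3, 3, 4, 5, 7, 9], requiring 4 comparisons. The merge step runs in O(n) time where n is the total number of elements.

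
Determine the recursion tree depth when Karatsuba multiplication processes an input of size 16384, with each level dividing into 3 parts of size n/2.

For divide and conquer with division factor 2:

Problem sizes at each level:
Level 0: 16384
Level 1: 8192
Level 2: 4096
Level 3: 2048
Level 4: 1024
Level 5: 512
Level 6: 256
Level 7: 128
Level 8: 64
Level 9: 32
Level 10: 16
Level 11: 8
Level 12: 4
Level 13: 2
Level 14: 1

The root is level 0 and the size-1 base case is level 14 (the tree spans levels 0 through 14, i.e. 15 levels counting the root), so the depth is the number of divisions: log_2(16384) = 14

The recursion tree depth is log_2(16384) = 14. At each level, the problem size is divided by 2, so it takes 14 divisions to reduce to a base case of size 1. The algorithm makes 3 recursive calls at each level.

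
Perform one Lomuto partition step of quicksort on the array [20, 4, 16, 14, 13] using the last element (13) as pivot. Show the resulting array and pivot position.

Lomuto partition with pivot = 13:

Initial array: [20, 4, 16, 14, 13]

arr[0]=20 > 13: no swap
arr[1]=4 <= 13: swap with position 0, array becomes [4, 20, 16, 14, 13]
arr[2]=16 > 13: no swap
arr[3]=14 > 13: no swap

Place pivot at position 1: [4, 13, 16, 14, 20]
Pivot position: 1

After partitioning with pivot 13, the array becomes [4, 13, 16, 14, 20]. The pivot is placed at index 1. All elements to the left of the pivot are <= 13, and all elements to the right are > 13.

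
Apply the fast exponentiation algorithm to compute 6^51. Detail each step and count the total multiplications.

Computing 6^51 by squaring (build up from 6^1; each line after the first costs one multiplication):

6^1 = 6
6^2 = (6^1)^2 = 6^2 = 36
6^3 = 6 * 6^2 = 6 * 36 = 216
6^6 = (6^3)^2 = 216^2 = 46656
6^12 = (6^6)^2 = 46656^2 = 2176782336
6^24 = (6^12)^2 = 2176782336^2 = 4738381338321616896
6^25 = 6 * 6^24 = 6 * 4738381338321616896 = 28430288029929701376
6^50 = (6^25)^2 = 28430288029929701376^2 = 808281277464764060643139600456536293376
6^51 = 6 * 6^50 = 6 * 808281277464764060643139600456536293376 = 4849687664788584363858837602739217760256

Result: 4849687664788584363858837602739217760256
Multiplications needed: 8 (8 lines after 6^1)

6^51 = 4849687664788584363858837602739217760256. Using exponentiation by squaring, this requires 8 multiplications. The key idea: if the exponent is even, square the half-power; if odd, multiply by the base once.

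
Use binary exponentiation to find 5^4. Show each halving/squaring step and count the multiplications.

Computing 5^4 by squaring (build up from 5^1; each line after the first costs one multiplication):

5^1 = 5
5^2 = (5^1)^2 = 5^2 = 25
5^4 = (5^2)^2 = 25^2 = 625

Result: 625
Multiplications needed: 2 (2 lines after 5^1)

5^4 = 625. Using exponentiation by squaring, this requires 2 multiplications. The key idea: if the exponent is even, square the half-power; if odd, multiply by the base once.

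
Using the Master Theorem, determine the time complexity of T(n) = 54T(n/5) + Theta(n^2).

Master Theorem for T(n) = 54T(n/5) + O(n^2):

a = 54, b = 5, c = 2
log_b(a) = log_5(54) = 2.4785

Case 1: c = 2 < log_5(54) = 2.4785
T(n) = O(n^(log_5 54))

For T(n) = 54T(n/5) + O(n^2): log_5(54) = 2.4785. This is Case 1 of the Master Theorem (c < log_b(a), work dominated by leaves), giving O(n^(log_5 54)).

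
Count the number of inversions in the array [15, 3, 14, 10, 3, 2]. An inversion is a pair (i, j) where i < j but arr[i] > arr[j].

Finding inversions in [15, 3, 14, 10, 3, 2]:

(0, 1): arr[0]=15 > arr[1]=3
(0, 2): arr[0]=15 > arr[2]=14
(0, 3): arr[0]=15 > arr[3]=10
(0, 4): arr[0]=15 > arr[4]=3
(0, 5): arr[0]=15 > arr[5]=2
(1, 5): arr[1]=3 > arr[5]=2
(2, 3): arr[2]=14 > arr[3]=10
(2, 4): arr[2]=14 > arr[4]=3
(2, 5): arr[2]=14 > arr[5]=2
(3, 4): arr[3]=10 > arr[4]=3
(3, 5): arr[3]=10 > arr[5]=2
(4, 5): arr[4]=3 > arr[5]=2

Total inversions: 12

The array has 12 inversion(s): (0,1), (0,2), (0,3), (0,4), (0,5), (1,5), (2,3), (2,4), (2,5), (3,4), (3,5), (4,5). Each pair (i,j) satisfies i < j and arr[i] > arr[j].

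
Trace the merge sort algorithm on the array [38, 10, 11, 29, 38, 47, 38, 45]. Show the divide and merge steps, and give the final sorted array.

Merge sort trace:

Split: [38, 10, 11, 29, 38, 47, 38, 45] -> [38, 10, 11, 29] and [38, 47, 38, 45]
  Split: [38, 10, 11, 29] -> [38, 10] and [11, 29]
    Split: [38, 10] -> [38] and [10]
    Merge: [38] + [10] -> [10, 38]
    Split: [11, 29] -> [11] and [29]
    Merge: [11] + [29] -> [11, 29]
  Merge: [10, 38] + [11, 29] -> [10, 11, 29, 38]
  Split: [38, 47, 38, 45] -> [38, 47] and [38, 45]
    Split: [38, 47] -> [38] and [47]
    Merge: [38] + [47] -> [38, 47]
    Split: [38, 45] -> [38] and [45]
    Merge: [38] + [45] -> [38, 45]
  Merge: [38, 47] + [38, 45] -> [38, 38, 45, 47]
Merge: [10, 11, 29, 38] + [38, 38, 45, 47] -> [10, 11, 29, 38, 38, 38, 45, 47]

Final sorted array: [10, 11, 29, 38, 38, 38, 45, 47]

The merge sort proceeds by recursively splitting the array and merging sorted halves.
After all merges, the sorted array is [10, 11, 29, 38, 38, 38, 45, 47].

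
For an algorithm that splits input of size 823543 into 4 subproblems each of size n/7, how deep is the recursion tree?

For divide and conquer with division factor 7:

Problem sizes at each level:
Level 0: 823543
Level 1: 117649
Level 2: 16807
Level 3: 2401
Level 4: 343
Level 5: 49
Level 6: 7
Level 7: 1

The root is level 0 and the size-1 base case is level 7 (the tree spans levels 0 through 7, i.e. 8 levels counting the root), so the depth is the number of divisions: log_7(823543) = 7

The recursion tree depth is log_7(823543) = 7. At each level, the problem size is divided by 7, so it takes 7 divisions to reduce to a base case of size 1. The algorithm makes 4 recursive calls at each level.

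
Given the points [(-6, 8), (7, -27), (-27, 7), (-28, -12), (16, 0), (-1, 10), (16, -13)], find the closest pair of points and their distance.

Computing all pairwise distances among 7 points:

d((-6, 8), (7, -27)) = 37.3363
d((-6, 8), (-27, 7)) = 21.0238
d((-6, 8), (-28, -12)) = 29.7321
d((-6, 8), (16, 0)) = 23.4094
d((-6, 8), (-1, 10)) = 5.3852 <-- minimum
d((-6, 8), (16, -13)) = 30.4138
d((7, -27), (-27, 7)) = 48.0833
d((7, -27), (-28, -12)) = 38.0789
d((7, -27), (16, 0)) = 28.4605
d((7, -27), (-1, 10)) = 37.855
d((7, -27), (16, -13)) = 16.6433
d((-27, 7), (-28, -12)) = 19.0263
d((-27, 7), (16, 0)) = 43.566
d((-27, 7), (-1, 10)) = 26.1725
d((-27, 7), (16, -13)) = 47.4236
d((-28, -12), (16, 0)) = 45.607
d((-28, -12), (-1, 10)) = 34.8281
d((-28, -12), (16, -13)) = 44.0114
d((16, 0), (-1, 10)) = 19.7231
d((16, 0), (16, -13)) = 13.0
d((-1, 10), (16, -13)) = 28.6007

Closest pair: (-6, 8) and (-1, 10) with distance 5.3852

The closest pair is (-6, 8) and (-1, 10) with Euclidean distance 5.3852. For 7 points, brute-force pairwise comparison is shown above. For large n, the divide-and-conquer algorithm (sort by x, recurse on halves, check the dividing strip) achieves O(n log n).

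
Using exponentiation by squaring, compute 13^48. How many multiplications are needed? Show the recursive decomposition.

Computing 13^48 by squaring (build up from 13^1; each line after the first costs one multiplication):

13^1 = 13
13^2 = (13^1)^2 = 13^2 = 169
13^3 = 13 * 13^2 = 13 * 169 = 2197
13^6 = (13^3)^2 = 2197^2 = 4826809
13^12 = (13^6)^2 = 4826809^2 = 23298085122481
13^24 = (13^12)^2 = 23298085122481^2 = 542800770374370512771595361
13^48 = (13^24)^2 = 542800770374370512771595361^2 = 294632676319010105335586872991323185304149065116720321

Result: 294632676319010105335586872991323185304149065116720321
Multiplications needed: 6 (6 lines after 13^1)

13^48 = 294632676319010105335586872991323185304149065116720321. Using exponentiation by squaring, this requires 6 multiplications. The key idea: if the exponent is even, square the half-power; if odd, multiply by the base once.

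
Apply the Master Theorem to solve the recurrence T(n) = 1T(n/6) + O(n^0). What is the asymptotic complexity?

Master Theorem for T(n) = 1T(n/6) + O(n^0):

a = 1, b = 6, c = 0
log_b(a) = log_6(1) = 0.0000

Case 2: c = 0 = log_6(1) = 0.0000
T(n) = O(n^0 log n) = O(log n)

For T(n) = 1T(n/6) + O(n^0): log_6(1) = 0.0000. This is Case 2 of the Master Theorem (c = log_b(a), equal work at all levels), giving O(log n).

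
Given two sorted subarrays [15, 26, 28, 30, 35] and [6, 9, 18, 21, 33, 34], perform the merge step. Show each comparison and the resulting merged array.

Merging process:

Compare 15 vs 6: take 6 from right. Merged: [6]
Compare 15 vs 9: take 9 from right. Merged: [6, 9]
Compare 15 vs 18: take 15 from left. Merged: [6, 9, 15]
Compare 26 vs 18: take 18 from right. Merged: [6, 9, 15, 18]
Compare 26 vs 21: take 21 from right. Merged: [6, 9, 15, 18, 21]
Compare 26 vs 33: take 26 from left. Merged: [6, 9, 15, 18, 21, 26]
Compare 28 vs 33: take 28 from left. Merged: [6, 9, 15, 18, 21, 26, 28]
Compare 30 vs 33: take 30 from left. Merged: [6, 9, 15, 18, 21, 26, 28, 30]
Compare 35 vs 33: take 33 from right. Merged: [6, 9, 15, 18, 21, 26, 28, 30, 33]
Compare 35 vs 34: take 34 from right. Merged: [6, 9, 15, 18, 21, 26, 28, 30, 33, 34]
Append remaining from left: [35]. Merged: [6, 9, 15, 18, 21, 26, 28, 30, 33, 34, 35]

Final merged array: [6, 9, 15, 18, 21, 26, 28, 30, 33, 34, 35]
Total comparisons: 10

The merged array is [6, 9, 15, 18, 21, 26, 28, 30, 33, 34, 35], requiring 10 comparisons. The merge step runs in O(n) time where n is the total number of elements.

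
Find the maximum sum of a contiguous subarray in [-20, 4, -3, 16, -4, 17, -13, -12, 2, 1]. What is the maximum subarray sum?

Using Kadane's algorithm on [-20, 4, -3, 16, -4, 17, -13, -12, 2, 1]:

Scanning through the array:
Position 1 (value 4): max_ending_here = 4, max_so_far = 4
Position 2 (value -3): max_ending_here = 1, max_so_far = 4
Position 3 (value 16): max_ending_here = 17, max_so_far = 17
Position 4 (value -4): max_ending_here = 13, max_so_far = 17
Position 5 (value 17): max_ending_here = 30, max_so_far = 30
Position 6 (value -13): max_ending_here = 17, max_so_far = 30
Position 7 (value -12): max_ending_here = 5, max_so_far = 30
Position 8 (value 2): max_ending_here = 7, max_so_far = 30
Position 9 (value 1): max_ending_here = 8, max_so_far = 30

Maximum subarray: [4, -3, 16, -4, 17]
Maximum sum: 30

The maximum subarray is [4, -3, 16, -4, 17] with sum 30. This subarray runs from index 1 to index 5.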